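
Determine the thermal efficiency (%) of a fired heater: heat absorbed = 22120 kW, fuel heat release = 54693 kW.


Furnace efficiency = Q_absorbed / Q_fuel * 100
= 22120 / 54693 * 100 = 40.44

40.44 %


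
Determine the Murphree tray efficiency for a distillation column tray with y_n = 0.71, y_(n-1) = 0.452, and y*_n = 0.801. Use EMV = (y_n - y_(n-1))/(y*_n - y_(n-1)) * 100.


Murphree vapor efficiency: EMV = (y_n - y_(n-1)) / (y*_n - y_(n-1)) * 100
EMV = (0.71 - 0.452) / (0.801 - 0.452) * 100 = 0.258 / 0.349 * 100 = 73.93

73.93 %


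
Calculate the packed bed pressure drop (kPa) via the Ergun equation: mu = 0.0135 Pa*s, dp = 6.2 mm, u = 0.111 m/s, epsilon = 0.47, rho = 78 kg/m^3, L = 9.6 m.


dp = 6.2 mm = 0.0062 m
Viscous term = 150*0.0135*0.111*(1-0.47)^2 / (0.0062^2*0.47^3) = 15820.6
Inertial term = 1.75*78*0.111^2*(1-0.47) / (0.0062*0.47^3) = 1384.74
dP/L = 15820.6 + 1384.74 = 17205.3 Pa/m
dP = 17205.3 * 9.6 / 1000 = 165.2 kPa

165.2 kPa


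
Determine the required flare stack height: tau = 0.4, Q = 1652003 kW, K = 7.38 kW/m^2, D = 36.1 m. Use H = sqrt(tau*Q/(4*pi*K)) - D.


tau*Q/(4*pi*K) = 0.4 * 1652003 / (4 * pi * 7.38) = 7125.32
sqrt(7125.32) = 84.4116
H = 84.4116 - 36.1 = 48.31

48.31 m


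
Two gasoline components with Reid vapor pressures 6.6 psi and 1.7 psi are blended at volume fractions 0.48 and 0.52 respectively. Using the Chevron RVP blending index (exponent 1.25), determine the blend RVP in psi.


Chevron index: RVP_blend = (sum xi*RVPi^1.25)^(1/1.25)
RVP^1.25 terms: 0.48 * 6.6^1.25 + 0.52 * 1.7^1.25 = 6.08715
RVP_blend = 6.08715^(1/1.25) = 4.242

4.242 psi


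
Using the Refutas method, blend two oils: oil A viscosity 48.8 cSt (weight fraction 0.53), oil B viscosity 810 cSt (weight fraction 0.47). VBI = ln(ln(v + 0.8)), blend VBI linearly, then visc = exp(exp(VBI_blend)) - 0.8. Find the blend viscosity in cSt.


Refutas method: VBN_i = 14.534*ln(ln(visc_i + 0.8)) + 10.975, blended linearly by mass fraction; since VBN is linear in VBI_i = ln(ln(visc_i + 0.8)) and the fractions sum to 1, blend VBI directly: visc = exp(exp(VBI_blend)) - 0.8
VBI_1 = ln(ln(48.8 + 0.8)) = 1.362
VBI_2 = ln(ln(810 + 0.8)) = 1.90181
VBI_blend = 0.53 * 1.362 + 0.47 * 1.90181 = 1.61571
visc_blend = exp(exp(1.61571)) - 0.8 = 152.4

152.4 cSt


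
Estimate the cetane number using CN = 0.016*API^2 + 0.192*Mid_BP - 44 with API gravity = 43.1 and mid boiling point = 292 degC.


CN = 0.016 * 43.1^2 + 0.192 * 292 - 44
CN = 29.72176 + 56.064 - 44 = 41.78576

41.78576


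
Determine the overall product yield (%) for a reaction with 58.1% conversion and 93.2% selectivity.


Overall yield = conversion (%) * selectivity (%) / 100
Conversion = 58.1%, Selectivity = 93.2%
Y = 58.1 * 93.2 / 100
= 54.1492 %

54.1492 %


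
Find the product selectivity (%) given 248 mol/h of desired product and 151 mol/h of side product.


Selectivity = desired / (desired + undesired) * 100
Total products = 248 + 151 = 399 mol/h
S = 248 / 399 * 100
= 0.6216 * 100
= 62.16 %

62.16 %


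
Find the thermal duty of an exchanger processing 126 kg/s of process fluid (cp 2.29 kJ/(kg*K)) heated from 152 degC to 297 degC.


Q = m_dot * cp * delta_T
delta_T = 297 - 152 = 145 K
Q = 126 * 2.29 * 145
= 288.54 * 145
= 41838.3 kW

41838.3 kW


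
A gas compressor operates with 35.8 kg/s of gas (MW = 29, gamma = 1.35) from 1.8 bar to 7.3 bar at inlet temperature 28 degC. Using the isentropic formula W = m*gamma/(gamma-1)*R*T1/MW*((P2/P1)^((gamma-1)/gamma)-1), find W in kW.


Isentropic work: W = m*(gamma/(gamma-1))*(R*T1/MW)*((P2/P1)^((gamma-1)/gamma) - 1)
T1 = 28 + 273.15 = 301.15 K
Pressure ratio = 7.3 / 1.8 = 4.05556
Exponent = (1.35 - 1)/1.35 = 0.259259
(P2/P1)^exp - 1 = 4.05556^0.259259 - 1 = 0.437615
W = 35.8 * 1.35 / 0.35 * 8.314 * 301.15 / 29 * 0.437615 = 5217

5217 kW


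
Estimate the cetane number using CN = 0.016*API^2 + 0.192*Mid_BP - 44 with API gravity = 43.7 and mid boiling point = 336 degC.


CN = 0.016 * 43.7^2 + 0.192 * 336 - 44
CN = 30.55504 + 64.512 - 44 = 51.06704

51.06704


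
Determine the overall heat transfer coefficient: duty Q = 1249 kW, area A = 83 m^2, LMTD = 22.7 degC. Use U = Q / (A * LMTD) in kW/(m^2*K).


From Q = U*A*LMTD, U = Q / (A * LMTD)
U = 1249 / (83 * 22.7) = 1249 / 1884.1 = 0.6629

0.6629 kW/(m^2*K)


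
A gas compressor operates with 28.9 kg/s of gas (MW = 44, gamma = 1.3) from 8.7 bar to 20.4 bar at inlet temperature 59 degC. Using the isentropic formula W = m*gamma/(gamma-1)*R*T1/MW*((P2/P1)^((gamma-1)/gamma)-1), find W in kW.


Isentropic work: W = m*(gamma/(gamma-1))*(R*T1/MW)*((P2/P1)^((gamma-1)/gamma) - 1)
T1 = 59 + 273.15 = 332.15 K
Pressure ratio = 20.4 / 8.7 = 2.34483
Exponent = (1.3 - 1)/1.3 = 0.230769
(P2/P1)^exp - 1 = 2.34483^0.230769 - 1 = 0.217335
W = 28.9 * 1.3 / 0.3 * 8.314 * 332.15 / 44 * 0.217335 = 1708

1708 kW


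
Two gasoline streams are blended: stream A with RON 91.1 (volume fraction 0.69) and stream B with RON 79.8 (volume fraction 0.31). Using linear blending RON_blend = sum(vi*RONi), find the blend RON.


Linear blending: RON_blend = sum(vi * RONi)
Contribution 1: 0.69 * 91.1 = 62.859
Contribution 2: 0.31 * 79.8 = 24.738
RON_blend = 62.859 + 24.738 = 87.597

87.597


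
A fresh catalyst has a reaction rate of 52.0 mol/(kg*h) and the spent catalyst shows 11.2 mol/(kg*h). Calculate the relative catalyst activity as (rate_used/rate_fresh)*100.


Activity (%) = (rate_used / rate_fresh) * 100
rate_used = 11.2, rate_fresh = 52.0
= (11.2 / 52.0) * 100
= 0.2154 * 100 = 21.54

21.54 %


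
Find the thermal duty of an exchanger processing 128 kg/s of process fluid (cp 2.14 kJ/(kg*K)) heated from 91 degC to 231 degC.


Q = m_dot * cp * delta_T
delta_T = 231 - 91 = 140 K
Q = 128 * 2.14 * 140
= 273.92 * 140
= 38348.8 kW

38348.8 kW


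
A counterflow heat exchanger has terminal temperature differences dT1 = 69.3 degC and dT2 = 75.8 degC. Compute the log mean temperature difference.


LMTD = (dT1 - dT2) / ln(dT1/dT2)
= (69.3 - 75.8) / ln(69.3 / 75.8) = -6.5 / -0.0896534 = 72.50

72.50 degC


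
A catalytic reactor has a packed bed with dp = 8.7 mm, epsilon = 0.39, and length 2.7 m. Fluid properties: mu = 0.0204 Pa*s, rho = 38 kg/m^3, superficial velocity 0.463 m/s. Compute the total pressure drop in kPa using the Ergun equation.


dp = 8.7 mm = 0.0087 m
Viscous term = 150*0.0204*0.463*(1-0.39)^2 / (0.0087^2*0.39^3) = 117417
Inertial term = 1.75*38*0.463^2*(1-0.39) / (0.0087*0.39^3) = 16850
dP/L = 117417 + 16850 = 134267 Pa/m
dP = 134267 * 2.7 / 1000 = 362.5 kPa

362.5 kPa


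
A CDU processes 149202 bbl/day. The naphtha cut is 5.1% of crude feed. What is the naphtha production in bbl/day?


Crude throughput = 149202 bbl/day
Fraction yield = 5.1%
yield = throughput * fraction / 100
yield = 149202 * 5.1 / 100 = 7609.302

7609.302 bbl/day


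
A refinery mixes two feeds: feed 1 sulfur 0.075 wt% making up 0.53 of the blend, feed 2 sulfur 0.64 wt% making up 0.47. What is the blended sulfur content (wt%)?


Linear sulfur blending: S_blend = x1*S1 + x2*S2
Contribution 1: 0.53 * 0.075 = 0.03975 wt%
Contribution 2: 0.47 * 0.64 = 0.3008 wt%
S_blend = 0.03975 + 0.3008 = 0.34055

0.34055 wt%


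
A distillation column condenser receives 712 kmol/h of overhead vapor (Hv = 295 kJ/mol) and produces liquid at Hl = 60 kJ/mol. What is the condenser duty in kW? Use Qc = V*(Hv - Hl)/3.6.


Qc = 712 * (295 - 60) / 3.6 = 712 * 235 / 3.6 = 46480

46480 kW


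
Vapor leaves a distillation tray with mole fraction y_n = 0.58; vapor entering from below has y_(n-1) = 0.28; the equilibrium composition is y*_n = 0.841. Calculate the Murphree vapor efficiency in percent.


Murphree vapor efficiency: EMV = (y_n - y_(n-1)) / (y*_n - y_(n-1)) * 100
EMV = (0.58 - 0.28) / (0.841 - 0.28) * 100 = 0.3 / 0.561 * 100 = 53.48

53.48 %


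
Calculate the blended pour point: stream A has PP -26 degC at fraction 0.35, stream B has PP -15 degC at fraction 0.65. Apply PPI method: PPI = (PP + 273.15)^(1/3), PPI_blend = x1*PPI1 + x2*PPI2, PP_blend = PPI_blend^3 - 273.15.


PPI_1 = (-26 + 273.15)^(1/3) = 6.275575
PPI_2 = (-15 + 273.15)^(1/3) = 6.36733
PPI_blend = 0.35 * 6.275575 + 0.65 * 6.36733 = 6.335216
PP_blend = 6.335216^3 - 273.15 = 254.2637 - 273.15 = -18.89

-18.89 degC


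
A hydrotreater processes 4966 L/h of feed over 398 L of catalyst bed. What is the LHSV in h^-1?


LHSV = volumetric feed rate / catalyst volume
= 4966 L/h / 398 L
= 12.48 h^-1

12.48 h^-1


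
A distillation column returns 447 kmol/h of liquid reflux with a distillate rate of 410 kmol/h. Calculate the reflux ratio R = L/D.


Reflux ratio definition: R = L / D (liquid returned / distillate withdrawn)
L = 447 kmol/h, D = 410 kmol/h
R = 447 / 410 = 1.090

1.090


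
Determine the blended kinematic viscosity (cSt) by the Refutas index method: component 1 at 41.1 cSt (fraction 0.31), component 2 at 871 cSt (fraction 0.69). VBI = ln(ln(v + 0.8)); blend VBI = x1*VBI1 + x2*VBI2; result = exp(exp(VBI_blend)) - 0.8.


Refutas method: VBN_i = 14.534*ln(ln(visc_i + 0.8)) + 10.975, blended linearly by mass fraction; since VBN is linear in VBI_i = ln(ln(visc_i + 0.8)) and the fractions sum to 1, blend VBI directly: visc = exp(exp(VBI_blend)) - 0.8
VBI_1 = ln(ln(41.1 + 0.8)) = 1.31782
VBI_2 = ln(ln(871 + 0.8)) = 1.91258
VBI_blend = 0.31 * 1.31782 + 0.69 * 1.91258 = 1.7282
visc_blend = exp(exp(1.7282)) - 0.8 = 278.0

278.0 cSt


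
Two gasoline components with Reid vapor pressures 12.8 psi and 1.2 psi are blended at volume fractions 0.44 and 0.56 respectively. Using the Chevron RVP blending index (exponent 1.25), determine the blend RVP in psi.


Chevron index: RVP_blend = (sum xi*RVPi^1.25)^(1/1.25)
RVP^1.25 terms: 0.44 * 12.8^1.25 + 0.56 * 1.2^1.25 = 11.3562
RVP_blend = 11.3562^(1/1.25) = 6.985

6.985 psi


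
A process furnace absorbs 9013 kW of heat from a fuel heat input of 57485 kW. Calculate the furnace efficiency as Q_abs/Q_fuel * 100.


Furnace efficiency = Q_absorbed / Q_fuel * 100
= 9013 / 57485 * 100 = 15.68

15.68 %


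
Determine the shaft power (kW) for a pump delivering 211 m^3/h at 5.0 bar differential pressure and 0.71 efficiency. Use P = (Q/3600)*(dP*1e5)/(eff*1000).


Q = 211 / 3600 = 0.0586111 m^3/s
P = 0.0586111 * (5.0 * 1e5) / 0.71 / 1000 = 41.28

41.28 kW


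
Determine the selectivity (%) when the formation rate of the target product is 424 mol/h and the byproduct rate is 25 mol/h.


Selectivity = desired / (desired + undesired) * 100
Total products = 424 + 25 = 449 mol/h
S = 424 / 449 * 100
= 0.9443 * 100
= 94.43 %

94.43 %


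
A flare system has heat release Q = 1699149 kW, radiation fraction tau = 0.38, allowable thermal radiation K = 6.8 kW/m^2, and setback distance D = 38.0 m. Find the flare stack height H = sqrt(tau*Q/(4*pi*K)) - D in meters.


tau*Q/(4*pi*K) = 0.38 * 1699149 / (4 * pi * 6.8) = 7556.08
sqrt(7556.08) = 86.9257
H = 86.9257 - 38.0 = 48.93

48.93 m


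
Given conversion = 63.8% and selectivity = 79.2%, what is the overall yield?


Overall yield = conversion (%) * selectivity (%) / 100
Conversion = 63.8%, Selectivity = 79.2%
Y = 63.8 * 79.2 / 100
= 50.5296 %

50.5296 %


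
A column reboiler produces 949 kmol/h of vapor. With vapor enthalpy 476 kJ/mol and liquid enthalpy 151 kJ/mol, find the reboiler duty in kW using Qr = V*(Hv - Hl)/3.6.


Qr = 949 * (476 - 151) / 3.6 = 949 * 325 / 3.6 = 85670

85670 kW


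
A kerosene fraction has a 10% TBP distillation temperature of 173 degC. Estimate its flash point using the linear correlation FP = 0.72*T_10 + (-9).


FP = 0.72 * 173 + (-9) = 115.56

115.56 degC


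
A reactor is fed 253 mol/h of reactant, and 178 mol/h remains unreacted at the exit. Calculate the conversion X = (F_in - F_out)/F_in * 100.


X = (F_in - F_out) / F_in * 100
Moles reacted = 253 - 178 = 75
X = 75 / 253 * 100
= 0.2964 * 100
= 29.64 %

29.64 %


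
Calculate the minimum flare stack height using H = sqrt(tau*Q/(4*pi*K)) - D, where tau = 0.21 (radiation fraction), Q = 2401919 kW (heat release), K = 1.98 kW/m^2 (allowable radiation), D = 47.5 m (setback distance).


tau*Q/(4*pi*K) = 0.21 * 2401919 / (4 * pi * 1.98) = 20272.3
sqrt(20272.3) = 142.381
H = 142.381 - 47.5 = 94.88

94.88 m


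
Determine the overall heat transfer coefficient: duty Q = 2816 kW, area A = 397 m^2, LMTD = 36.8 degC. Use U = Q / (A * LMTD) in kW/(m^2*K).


From Q = U*A*LMTD, U = Q / (A * LMTD)
U = 2816 / (397 * 36.8) = 2816 / 14609.6 = 0.1927

0.1927 kW/(m^2*K)


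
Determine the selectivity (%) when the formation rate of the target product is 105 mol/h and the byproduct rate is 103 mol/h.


Selectivity = desired / (desired + undesired) * 100
Total products = 105 + 103 = 208 mol/h
S = 105 / 208 * 100
= 0.5048 * 100
= 50.48 %

50.48 %


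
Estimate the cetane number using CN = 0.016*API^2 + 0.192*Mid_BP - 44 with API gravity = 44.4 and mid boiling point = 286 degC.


CN = 0.016 * 44.4^2 + 0.192 * 286 - 44
CN = 31.54176 + 54.912 - 44 = 42.45376

42.45376


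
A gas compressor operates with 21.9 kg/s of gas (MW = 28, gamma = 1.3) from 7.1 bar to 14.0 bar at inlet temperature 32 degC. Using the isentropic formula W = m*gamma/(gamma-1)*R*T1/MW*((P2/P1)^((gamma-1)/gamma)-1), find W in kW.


Isentropic work: W = m*(gamma/(gamma-1))*(R*T1/MW)*((P2/P1)^((gamma-1)/gamma) - 1)
T1 = 32 + 273.15 = 305.15 K
Pressure ratio = 14.0 / 7.1 = 1.97183
Exponent = (1.3 - 1)/1.3 = 0.230769
(P2/P1)^exp - 1 = 1.97183^0.230769 - 1 = 0.169625
W = 21.9 * 1.3 / 0.3 * 8.314 * 305.15 / 28 * 0.169625 = 1459

1459 kW


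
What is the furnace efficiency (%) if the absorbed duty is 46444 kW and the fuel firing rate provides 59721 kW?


Furnace efficiency = Q_absorbed / Q_fuel * 100
= 46444 / 59721 * 100 = 77.77

77.77 %


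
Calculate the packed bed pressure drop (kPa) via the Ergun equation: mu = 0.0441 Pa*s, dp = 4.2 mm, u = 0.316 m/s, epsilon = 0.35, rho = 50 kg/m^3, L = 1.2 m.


dp = 4.2 mm = 0.0042 m
Viscous term = 150*0.0441*0.316*(1-0.35)^2 / (0.0042^2*0.35^3) = 1167730
Inertial term = 1.75*50*0.316^2*(1-0.35) / (0.0042*0.35^3) = 31538.6
dP/L = 1167730 + 31538.6 = 1199270 Pa/m
dP = 1199270 * 1.2 / 1000 = 1439 kPa

1439 kPa


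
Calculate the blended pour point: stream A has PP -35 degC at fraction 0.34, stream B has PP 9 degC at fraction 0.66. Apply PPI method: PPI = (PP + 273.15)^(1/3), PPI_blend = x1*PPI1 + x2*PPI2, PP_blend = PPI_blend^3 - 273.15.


PPI_1 = (-35 + 273.15)^(1/3) = 6.198456
PPI_2 = (9 + 273.15)^(1/3) = 6.558835
PPI_blend = 0.34 * 6.198456 + 0.66 * 6.558835 = 6.436306
PP_blend = 6.436306^3 - 273.15 = 266.6306 - 273.15 = -6.52

-6.52 degC


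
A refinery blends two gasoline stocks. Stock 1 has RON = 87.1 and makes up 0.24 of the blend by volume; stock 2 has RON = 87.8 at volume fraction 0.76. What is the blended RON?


Linear blending: RON_blend = sum(vi * RONi)
Contribution 1: 0.24 * 87.1 = 20.904
Contribution 2: 0.76 * 87.8 = 66.728
RON_blend = 20.904 + 66.728 = 87.632

87.632


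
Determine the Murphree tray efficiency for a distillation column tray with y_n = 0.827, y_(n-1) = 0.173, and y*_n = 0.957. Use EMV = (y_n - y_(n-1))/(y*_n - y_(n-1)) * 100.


Murphree vapor efficiency: EMV = (y_n - y_(n-1)) / (y*_n - y_(n-1)) * 100
EMV = (0.827 - 0.173) / (0.957 - 0.173) * 100 = 0.654 / 0.784 * 100 = 83.42

83.42 %


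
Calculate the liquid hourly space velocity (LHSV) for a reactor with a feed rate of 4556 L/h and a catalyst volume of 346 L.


LHSV = volumetric feed rate / catalyst volume
= 4556 L/h / 346 L
= 13.17 h^-1

13.17 h^-1


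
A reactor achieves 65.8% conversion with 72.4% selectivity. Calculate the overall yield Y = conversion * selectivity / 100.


Overall yield = conversion (%) * selectivity (%) / 100
Conversion = 65.8%, Selectivity = 72.4%
Y = 65.8 * 72.4 / 100
= 47.6392 %

47.6392 %


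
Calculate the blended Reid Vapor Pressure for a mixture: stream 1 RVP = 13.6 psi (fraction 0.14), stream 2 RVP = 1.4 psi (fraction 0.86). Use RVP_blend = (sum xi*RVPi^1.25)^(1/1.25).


Chevron index: RVP_blend = (sum xi*RVPi^1.25)^(1/1.25)
RVP^1.25 terms: 0.14 * 13.6^1.25 + 0.86 * 1.4^1.25 = 4.96604
RVP_blend = 4.96604^(1/1.25) = 3.604

3.604 psi


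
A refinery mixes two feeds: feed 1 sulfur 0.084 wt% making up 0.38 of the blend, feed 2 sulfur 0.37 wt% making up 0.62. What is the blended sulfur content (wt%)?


Linear sulfur blending: S_blend = x1*S1 + x2*S2
Contribution 1: 0.38 * 0.084 = 0.03192 wt%
Contribution 2: 0.62 * 0.37 = 0.2294 wt%
S_blend = 0.03192 + 0.2294 = 0.26132

0.26132 wt%


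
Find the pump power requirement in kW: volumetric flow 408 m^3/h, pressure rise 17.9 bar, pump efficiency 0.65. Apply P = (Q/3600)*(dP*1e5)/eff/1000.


Q = 408 / 3600 = 0.113333 m^3/s
P = 0.113333 * (17.9 * 1e5) / 0.65 / 1000 = 312.1

312.1 kW


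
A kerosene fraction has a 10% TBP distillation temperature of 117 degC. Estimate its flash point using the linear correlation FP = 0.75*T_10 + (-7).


FP = 0.75 * 117 + (-7) = 80.75

80.75 degC


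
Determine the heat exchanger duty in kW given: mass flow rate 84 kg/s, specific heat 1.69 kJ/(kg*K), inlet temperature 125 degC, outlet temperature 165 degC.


Q = m_dot * cp * delta_T
delta_T = 165 - 125 = 40 K
Q = 84 * 1.69 * 40
= 141.96 * 40
= 5678.4 kW

5678.4 kW


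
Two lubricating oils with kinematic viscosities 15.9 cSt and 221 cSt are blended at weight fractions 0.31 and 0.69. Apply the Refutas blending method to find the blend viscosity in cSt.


Refutas method: VBN_i = 14.534*ln(ln(visc_i + 0.8)) + 10.975, blended linearly by mass fraction; since VBN is linear in VBI_i = ln(ln(visc_i + 0.8)) and the fractions sum to 1, blend VBI directly: visc = exp(exp(VBI_blend)) - 0.8
VBI_1 = ln(ln(15.9 + 0.8)) = 1.03511
VBI_2 = ln(ln(221 + 0.8)) = 1.68673
VBI_blend = 0.31 * 1.03511 + 0.69 * 1.68673 = 1.48473
visc_blend = exp(exp(1.48473)) - 0.8 = 81.78

81.78 cSt


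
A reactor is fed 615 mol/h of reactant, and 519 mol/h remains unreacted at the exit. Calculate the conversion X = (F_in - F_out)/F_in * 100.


X = (F_in - F_out) / F_in * 100
Moles reacted = 615 - 519 = 96
X = 96 / 615 * 100
= 0.1561 * 100
= 15.61 %

15.61 %


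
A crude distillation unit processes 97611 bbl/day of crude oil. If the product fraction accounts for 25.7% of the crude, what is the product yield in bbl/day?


Crude throughput = 97611 bbl/day
Fraction yield = 25.7%
yield = throughput * fraction / 100
yield = 97611 * 25.7 / 100 = 25086.027

25086.027 bbl/day


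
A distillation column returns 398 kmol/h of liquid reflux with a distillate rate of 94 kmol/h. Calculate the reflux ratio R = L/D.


Reflux ratio definition: R = L / D (liquid returned / distillate withdrawn)
L = 398 kmol/h, D = 94 kmol/h
R = 398 / 94 = 4.234

4.234


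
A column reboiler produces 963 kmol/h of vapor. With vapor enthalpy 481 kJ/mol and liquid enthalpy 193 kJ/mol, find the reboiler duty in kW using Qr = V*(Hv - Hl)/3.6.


Qr = 963 * (481 - 193) / 3.6 = 963 * 288 / 3.6 = 77040

77040 kW


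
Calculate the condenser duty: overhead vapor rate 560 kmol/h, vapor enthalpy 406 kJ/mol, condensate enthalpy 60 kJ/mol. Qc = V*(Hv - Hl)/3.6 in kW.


Qc = 560 * (406 - 60) / 3.6 = 560 * 346 / 3.6 = 53820

53820 kW


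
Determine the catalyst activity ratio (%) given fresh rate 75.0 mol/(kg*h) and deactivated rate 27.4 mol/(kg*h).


Activity (%) = (rate_used / rate_fresh) * 100
rate_used = 27.4, rate_fresh = 75.0
= (27.4 / 75.0) * 100
= 0.3653 * 100 = 36.53

36.53 %


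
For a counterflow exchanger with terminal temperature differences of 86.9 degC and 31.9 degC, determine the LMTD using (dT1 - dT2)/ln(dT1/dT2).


LMTD = (dT1 - dT2) / ln(dT1/dT2)
= (86.9 - 31.9) / ln(86.9 / 31.9) = 55 / 1.00215 = 54.88

54.88 degC


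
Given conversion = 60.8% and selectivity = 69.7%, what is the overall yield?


Overall yield = conversion (%) * selectivity (%) / 100
Conversion = 60.8%, Selectivity = 69.7%
Y = 60.8 * 69.7 / 100
= 42.3776 %

42.3776 %


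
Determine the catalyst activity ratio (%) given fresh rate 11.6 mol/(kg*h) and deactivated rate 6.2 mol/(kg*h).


Activity (%) = (rate_used / rate_fresh) * 100
rate_used = 6.2, rate_fresh = 11.6
= (6.2 / 11.6) * 100
= 0.5345 * 100 = 53.45

53.45 %


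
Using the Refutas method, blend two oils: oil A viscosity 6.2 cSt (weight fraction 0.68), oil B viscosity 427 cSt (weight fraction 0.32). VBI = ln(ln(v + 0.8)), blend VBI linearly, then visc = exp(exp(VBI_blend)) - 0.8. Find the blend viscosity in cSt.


Refutas method: VBN_i = 14.534*ln(ln(visc_i + 0.8)) + 10.975, blended linearly by mass fraction; since VBN is linear in VBI_i = ln(ln(visc_i + 0.8)) and the fractions sum to 1, blend VBI directly: visc = exp(exp(VBI_blend)) - 0.8
VBI_1 = ln(ln(6.2 + 0.8)) = 0.66573
VBI_2 = ln(ln(427 + 0.8)) = 1.80149
VBI_blend = 0.68 * 0.66573 + 0.32 * 1.80149 = 1.02917
visc_blend = exp(exp(1.02917)) - 0.8 = 15.62

15.62 cSt


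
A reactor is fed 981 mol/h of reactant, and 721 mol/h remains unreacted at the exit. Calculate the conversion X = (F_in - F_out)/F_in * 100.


X = (F_in - F_out) / F_in * 100
Moles reacted = 981 - 721 = 260
X = 260 / 981 * 100
= 0.2650 * 100
= 26.50 %

26.50 %


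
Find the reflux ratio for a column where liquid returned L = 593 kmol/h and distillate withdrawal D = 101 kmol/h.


Reflux ratio definition: R = L / D (liquid returned / distillate withdrawn)
L = 593 kmol/h, D = 101 kmol/h
R = 593 / 101 = 5.871

5.871


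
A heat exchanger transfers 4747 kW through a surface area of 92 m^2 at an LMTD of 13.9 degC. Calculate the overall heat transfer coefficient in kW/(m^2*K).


From Q = U*A*LMTD, U = Q / (A * LMTD)
U = 4747 / (92 * 13.9) = 4747 / 1278.8 = 3.712

3.712 kW/(m^2*K)


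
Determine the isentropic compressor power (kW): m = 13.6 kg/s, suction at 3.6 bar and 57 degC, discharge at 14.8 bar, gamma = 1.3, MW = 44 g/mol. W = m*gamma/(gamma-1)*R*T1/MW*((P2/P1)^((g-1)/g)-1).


Isentropic work: W = m*(gamma/(gamma-1))*(R*T1/MW)*((P2/P1)^((gamma-1)/gamma) - 1)
T1 = 57 + 273.15 = 330.15 K
Pressure ratio = 14.8 / 3.6 = 4.11111
Exponent = (1.3 - 1)/1.3 = 0.230769
(P2/P1)^exp - 1 = 4.11111^0.230769 - 1 = 0.385743
W = 13.6 * 1.3 / 0.3 * 8.314 * 330.15 / 44 * 0.385743 = 1418

1418 kW


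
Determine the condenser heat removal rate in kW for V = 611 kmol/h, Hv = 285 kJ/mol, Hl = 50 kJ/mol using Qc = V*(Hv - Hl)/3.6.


Qc = 611 * (285 - 50) / 3.6 = 611 * 235 / 3.6 = 39880

39880 kW


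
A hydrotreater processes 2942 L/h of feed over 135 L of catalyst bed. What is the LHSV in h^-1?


LHSV = volumetric feed rate / catalyst volume
= 2942 L/h / 135 L
= 21.79 h^-1

21.79 h^-1


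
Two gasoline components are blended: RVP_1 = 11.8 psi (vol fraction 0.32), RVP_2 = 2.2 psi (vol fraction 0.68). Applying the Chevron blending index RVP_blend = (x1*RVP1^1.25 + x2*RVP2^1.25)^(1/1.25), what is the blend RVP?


Chevron index: RVP_blend = (sum xi*RVPi^1.25)^(1/1.25)
RVP^1.25 terms: 0.32 * 11.8^1.25 + 0.68 * 2.2^1.25 = 8.82041
RVP_blend = 8.82041^(1/1.25) = 5.707

5.707 psi


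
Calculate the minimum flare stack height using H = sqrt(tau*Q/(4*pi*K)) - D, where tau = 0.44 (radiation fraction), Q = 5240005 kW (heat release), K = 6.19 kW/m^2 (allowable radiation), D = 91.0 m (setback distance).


tau*Q/(4*pi*K) = 0.44 * 5240005 / (4 * pi * 6.19) = 29640.4
sqrt(29640.4) = 172.164
H = 172.164 - 91.0 = 81.16

81.16 m


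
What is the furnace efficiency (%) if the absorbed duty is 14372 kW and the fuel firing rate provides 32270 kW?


Furnace efficiency = Q_absorbed / Q_fuel * 100
= 14372 / 32270 * 100 = 44.54

44.54 %


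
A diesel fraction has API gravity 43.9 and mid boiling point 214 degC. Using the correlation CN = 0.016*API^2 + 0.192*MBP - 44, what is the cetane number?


CN = 0.016 * 43.9^2 + 0.192 * 214 - 44
CN = 30.83536 + 41.088 - 44 = 27.92336

27.92336


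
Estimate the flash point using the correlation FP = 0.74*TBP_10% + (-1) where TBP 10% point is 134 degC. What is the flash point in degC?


FP = 0.74 * 134 + (-1) = 98.16

98.16 degC


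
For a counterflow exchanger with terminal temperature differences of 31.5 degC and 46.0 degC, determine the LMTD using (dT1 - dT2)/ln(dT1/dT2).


LMTD = (dT1 - dT2) / ln(dT1/dT2)
= (31.5 - 46.0) / ln(31.5 / 46.0) = -14.5 / -0.378654 = 38.29

38.29 degC


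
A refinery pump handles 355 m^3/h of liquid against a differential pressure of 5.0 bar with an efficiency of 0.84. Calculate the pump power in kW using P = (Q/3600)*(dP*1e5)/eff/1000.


Q = 355 / 3600 = 0.0986111 m^3/s
P = 0.0986111 * (5.0 * 1e5) / 0.84 / 1000 = 58.70

58.70 kW


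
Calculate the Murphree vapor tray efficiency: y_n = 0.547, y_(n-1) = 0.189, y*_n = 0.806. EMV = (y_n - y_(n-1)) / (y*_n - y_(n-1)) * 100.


Murphree vapor efficiency: EMV = (y_n - y_(n-1)) / (y*_n - y_(n-1)) * 100
EMV = (0.547 - 0.189) / (0.806 - 0.189) * 100 = 0.358 / 0.617 * 100 = 58.02

58.02 %


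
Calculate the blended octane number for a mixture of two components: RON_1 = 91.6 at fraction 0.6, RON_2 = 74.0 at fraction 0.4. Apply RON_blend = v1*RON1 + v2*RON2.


Linear blending: RON_blend = sum(vi * RONi)
Contribution 1: 0.6 * 91.6 = 54.96
Contribution 2: 0.4 * 74.0 = 29.6
RON_blend = 54.96 + 29.6 = 84.56

84.56


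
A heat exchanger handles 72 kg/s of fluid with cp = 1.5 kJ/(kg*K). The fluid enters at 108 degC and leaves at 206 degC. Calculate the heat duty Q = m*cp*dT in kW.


Q = m_dot * cp * delta_T
delta_T = 206 - 108 = 98 K
Q = 72 * 1.5 * 98
= 108 * 98
= 10584 kW

10584 kW


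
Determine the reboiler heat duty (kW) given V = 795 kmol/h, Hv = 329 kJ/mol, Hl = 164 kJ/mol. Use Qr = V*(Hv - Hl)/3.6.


Qr = 795 * (329 - 164) / 3.6 = 795 * 165 / 3.6 = 36440

36440 kW


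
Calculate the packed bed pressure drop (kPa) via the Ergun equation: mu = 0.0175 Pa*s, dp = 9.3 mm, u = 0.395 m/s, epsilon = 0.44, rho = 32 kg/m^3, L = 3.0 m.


dp = 9.3 mm = 0.0093 m
Viscous term = 150*0.0175*0.395*(1-0.44)^2 / (0.0093^2*0.44^3) = 44134.5
Inertial term = 1.75*32*0.395^2*(1-0.44) / (0.0093*0.44^3) = 6176.31
dP/L = 44134.5 + 6176.31 = 50310.8 Pa/m
dP = 50310.8 * 3.0 / 1000 = 150.9 kPa

150.9 kPa


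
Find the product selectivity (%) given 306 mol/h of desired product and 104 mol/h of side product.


Selectivity = desired / (desired + undesired) * 100
Total products = 306 + 104 = 410 mol/h
S = 306 / 410 * 100
= 0.7463 * 100
= 74.63 %

74.63 %


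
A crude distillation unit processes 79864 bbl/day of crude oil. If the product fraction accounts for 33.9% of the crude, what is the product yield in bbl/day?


Crude throughput = 79864 bbl/day
Fraction yield = 33.9%
yield = throughput * fraction / 100
yield = 79864 * 33.9 / 100 = 27073.896

27073.896 bbl/day


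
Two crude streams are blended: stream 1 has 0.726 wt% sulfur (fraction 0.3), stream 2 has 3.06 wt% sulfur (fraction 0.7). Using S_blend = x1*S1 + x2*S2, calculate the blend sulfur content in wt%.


Linear sulfur blending: S_blend = x1*S1 + x2*S2
Contribution 1: 0.3 * 0.726 = 0.2178 wt%
Contribution 2: 0.7 * 3.06 = 2.142 wt%
S_blend = 0.2178 + 2.142 = 2.3598

2.3598 wt%


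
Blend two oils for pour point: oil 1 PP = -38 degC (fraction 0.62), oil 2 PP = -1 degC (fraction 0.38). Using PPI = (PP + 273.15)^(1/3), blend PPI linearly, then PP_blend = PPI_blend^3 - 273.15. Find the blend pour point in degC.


PPI_1 = (-38 + 273.15)^(1/3) = 6.172318
PPI_2 = (-1 + 273.15)^(1/3) = 6.480414
PPI_blend = 0.62 * 6.172318 + 0.38 * 6.480414 = 6.289394
PP_blend = 6.289394^3 - 273.15 = 248.7863 - 273.15 = -24.36

-24.36 degC


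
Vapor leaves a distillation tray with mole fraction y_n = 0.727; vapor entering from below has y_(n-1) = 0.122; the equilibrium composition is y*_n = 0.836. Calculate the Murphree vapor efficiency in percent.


Murphree vapor efficiency: EMV = (y_n - y_(n-1)) / (y*_n - y_(n-1)) * 100
EMV = (0.727 - 0.122) / (0.836 - 0.122) * 100 = 0.605 / 0.714 * 100 = 84.73

84.73 %


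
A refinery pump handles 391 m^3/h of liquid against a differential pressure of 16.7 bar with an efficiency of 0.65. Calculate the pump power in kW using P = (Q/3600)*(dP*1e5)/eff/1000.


Q = 391 / 3600 = 0.108611 m^3/s
P = 0.108611 * (16.7 * 1e5) / 0.65 / 1000 = 279.0

279.0 kW


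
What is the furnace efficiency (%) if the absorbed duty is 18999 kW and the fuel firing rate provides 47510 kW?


Furnace efficiency = Q_absorbed / Q_fuel * 100
= 18999 / 47510 * 100 = 39.99

39.99 %


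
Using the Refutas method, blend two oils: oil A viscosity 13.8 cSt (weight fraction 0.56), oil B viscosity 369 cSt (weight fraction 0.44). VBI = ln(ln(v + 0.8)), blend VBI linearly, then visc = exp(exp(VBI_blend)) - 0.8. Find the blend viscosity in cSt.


Refutas method: VBN_i = 14.534*ln(ln(visc_i + 0.8)) + 10.975, blended linearly by mass fraction; since VBN is linear in VBI_i = ln(ln(visc_i + 0.8)) and the fractions sum to 1, blend VBI directly: visc = exp(exp(VBI_blend)) - 0.8
VBI_1 = ln(ln(13.8 + 0.8)) = 0.986198
VBI_2 = ln(ln(369 + 0.8)) = 1.77715
VBI_blend = 0.56 * 0.986198 + 0.44 * 1.77715 = 1.33422
visc_blend = exp(exp(1.33422)) - 0.8 = 43.77

43.77 cSt


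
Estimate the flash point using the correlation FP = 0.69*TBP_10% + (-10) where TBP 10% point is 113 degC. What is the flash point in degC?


FP = 0.69 * 113 + (-10) = 67.97

67.97 degC


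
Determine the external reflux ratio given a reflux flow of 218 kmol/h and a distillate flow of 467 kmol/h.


Reflux ratio definition: R = L / D (liquid returned / distillate withdrawn)
L = 218 kmol/h, D = 467 kmol/h
R = 218 / 467 = 0.4668

0.4668


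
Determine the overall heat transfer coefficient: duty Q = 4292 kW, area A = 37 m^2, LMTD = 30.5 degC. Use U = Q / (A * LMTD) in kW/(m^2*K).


From Q = U*A*LMTD, U = Q / (A * LMTD)
U = 4292 / (37 * 30.5) = 4292 / 1128.5 = 3.803

3.803 kW/(m^2*K)


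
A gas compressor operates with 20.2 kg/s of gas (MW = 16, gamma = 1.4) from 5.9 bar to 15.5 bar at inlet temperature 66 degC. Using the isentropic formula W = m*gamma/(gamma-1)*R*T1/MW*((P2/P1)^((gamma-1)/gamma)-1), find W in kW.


Isentropic work: W = m*(gamma/(gamma-1))*(R*T1/MW)*((P2/P1)^((gamma-1)/gamma) - 1)
T1 = 66 + 273.15 = 339.15 K
Pressure ratio = 15.5 / 5.9 = 2.62712
Exponent = (1.4 - 1)/1.4 = 0.285714
(P2/P1)^exp - 1 = 2.62712^0.285714 - 1 = 0.317805
W = 20.2 * 1.4 / 0.4 * 8.314 * 339.15 / 16 * 0.317805 = 3960

3960 kW


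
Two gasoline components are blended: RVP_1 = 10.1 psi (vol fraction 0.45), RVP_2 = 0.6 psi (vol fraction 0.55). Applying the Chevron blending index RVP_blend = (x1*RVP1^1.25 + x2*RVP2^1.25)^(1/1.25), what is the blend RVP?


Chevron index: RVP_blend = (sum xi*RVPi^1.25)^(1/1.25)
RVP^1.25 terms: 0.45 * 10.1^1.25 + 0.55 * 0.6^1.25 = 8.39285
RVP_blend = 8.39285^(1/1.25) = 5.484

5.484 psi


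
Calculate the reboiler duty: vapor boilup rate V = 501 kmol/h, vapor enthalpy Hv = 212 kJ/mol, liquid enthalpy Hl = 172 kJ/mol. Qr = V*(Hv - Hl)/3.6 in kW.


Qr = 501 * (212 - 172) / 3.6 = 501 * 40 / 3.6 = 5567

5567 kW


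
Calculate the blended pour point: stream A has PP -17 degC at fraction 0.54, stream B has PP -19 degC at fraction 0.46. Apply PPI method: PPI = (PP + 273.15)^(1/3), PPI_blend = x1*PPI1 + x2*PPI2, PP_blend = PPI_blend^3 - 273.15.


PPI_1 = (-17 + 273.15)^(1/3) = 6.350844
PPI_2 = (-19 + 273.15)^(1/3) = 6.334272
PPI_blend = 0.54 * 6.350844 + 0.46 * 6.334272 = 6.343221
PP_blend = 6.343221^3 - 273.15 = 255.2287 - 273.15 = -17.92

-17.92 degC


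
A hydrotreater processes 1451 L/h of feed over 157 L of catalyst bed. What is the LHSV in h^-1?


LHSV = volumetric feed rate / catalyst volume
= 1451 L/h / 157 L
= 9.242 h^-1

9.242 h^-1


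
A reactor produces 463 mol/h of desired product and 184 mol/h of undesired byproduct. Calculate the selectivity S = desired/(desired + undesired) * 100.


Selectivity = desired / (desired + undesired) * 100
Total products = 463 + 184 = 647 mol/h
S = 463 / 647 * 100
= 0.7156 * 100
= 71.56 %

71.56 %


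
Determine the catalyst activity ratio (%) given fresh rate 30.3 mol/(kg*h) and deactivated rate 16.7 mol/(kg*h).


Activity (%) = (rate_used / rate_fresh) * 100
rate_used = 16.7, rate_fresh = 30.3
= (16.7 / 30.3) * 100
= 0.5512 * 100 = 55.12

55.12 %


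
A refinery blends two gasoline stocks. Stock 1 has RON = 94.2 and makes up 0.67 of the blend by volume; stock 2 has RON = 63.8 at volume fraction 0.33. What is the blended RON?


Linear blending: RON_blend = sum(vi * RONi)
Contribution 1: 0.67 * 94.2 = 63.114
Contribution 2: 0.33 * 63.8 = 21.054
RON_blend = 63.114 + 21.054 = 84.168

84.168


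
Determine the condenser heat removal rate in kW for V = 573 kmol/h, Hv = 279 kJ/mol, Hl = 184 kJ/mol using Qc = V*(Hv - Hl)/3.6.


Qc = 573 * (279 - 184) / 3.6 = 573 * 95 / 3.6 = 15120

15120 kW


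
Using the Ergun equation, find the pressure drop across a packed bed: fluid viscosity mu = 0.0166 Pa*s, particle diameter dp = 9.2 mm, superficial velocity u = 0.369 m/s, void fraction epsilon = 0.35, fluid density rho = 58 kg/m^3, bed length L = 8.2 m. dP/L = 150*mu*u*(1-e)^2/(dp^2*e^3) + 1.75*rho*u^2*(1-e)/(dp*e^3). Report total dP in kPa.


dp = 9.2 mm = 0.0092 m
Viscous term = 150*0.0166*0.369*(1-0.35)^2 / (0.0092^2*0.35^3) = 106973
Inertial term = 1.75*58*0.369^2*(1-0.35) / (0.0092*0.35^3) = 22774
dP/L = 106973 + 22774 = 129747 Pa/m
dP = 129747 * 8.2 / 1000 = 1064 kPa

1064 kPa


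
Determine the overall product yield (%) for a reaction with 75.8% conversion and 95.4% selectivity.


Overall yield = conversion (%) * selectivity (%) / 100
Conversion = 75.8%, Selectivity = 95.4%
Y = 75.8 * 95.4 / 100
= 72.3132 %

72.3132 %


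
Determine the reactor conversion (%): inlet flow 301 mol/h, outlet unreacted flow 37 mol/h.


X = (F_in - F_out) / F_in * 100
Moles reacted = 301 - 37 = 264
X = 264 / 301 * 100
= 0.8771 * 100
= 87.71 %

87.71 %


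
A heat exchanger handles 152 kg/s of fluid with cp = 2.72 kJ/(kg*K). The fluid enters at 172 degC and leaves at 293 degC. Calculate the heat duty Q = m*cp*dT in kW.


Q = m_dot * cp * delta_T
delta_T = 293 - 172 = 121 K
Q = 152 * 2.72 * 121
= 413.44 * 121
= 50026.24 kW

50026.24 kW


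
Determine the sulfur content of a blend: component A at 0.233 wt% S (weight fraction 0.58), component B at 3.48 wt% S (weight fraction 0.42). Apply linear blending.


Linear sulfur blending: S_blend = x1*S1 + x2*S2
Contribution 1: 0.58 * 0.233 = 0.13514 wt%
Contribution 2: 0.42 * 3.48 = 1.4616 wt%
S_blend = 0.13514 + 1.4616 = 1.59674

1.59674 wt%


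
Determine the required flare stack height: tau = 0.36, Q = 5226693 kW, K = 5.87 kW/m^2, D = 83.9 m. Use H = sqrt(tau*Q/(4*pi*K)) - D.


tau*Q/(4*pi*K) = 0.36 * 5226693 / (4 * pi * 5.87) = 25508.3
sqrt(25508.3) = 159.713
H = 159.713 - 83.9 = 75.81

75.81 m


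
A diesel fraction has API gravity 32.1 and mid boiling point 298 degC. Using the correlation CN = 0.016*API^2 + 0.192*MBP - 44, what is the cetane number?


CN = 0.016 * 32.1^2 + 0.192 * 298 - 44
CN = 16.48656 + 57.216 - 44 = 29.70256

29.70256


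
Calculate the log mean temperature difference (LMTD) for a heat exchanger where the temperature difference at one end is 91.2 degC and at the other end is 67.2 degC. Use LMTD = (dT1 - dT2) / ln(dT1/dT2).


LMTD = (dT1 - dT2) / ln(dT1/dT2)
= (91.2 - 67.2) / ln(91.2 / 67.2) = 24 / 0.305382 = 78.59

78.59 degC


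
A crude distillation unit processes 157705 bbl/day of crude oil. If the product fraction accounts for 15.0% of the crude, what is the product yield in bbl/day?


Crude throughput = 157705 bbl/day
Fraction yield = 15.0%
yield = throughput * fraction / 100
yield = 157705 * 15.0 / 100 = 23655.75

23655.75 bbl/day


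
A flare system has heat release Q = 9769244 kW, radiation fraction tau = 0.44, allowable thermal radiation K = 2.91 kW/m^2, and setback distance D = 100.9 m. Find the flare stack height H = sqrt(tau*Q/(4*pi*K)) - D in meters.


tau*Q/(4*pi*K) = 0.44 * 9769244 / (4 * pi * 2.91) = 117547
sqrt(117547) = 342.851
H = 342.851 - 100.9 = 242.0

242.0 m


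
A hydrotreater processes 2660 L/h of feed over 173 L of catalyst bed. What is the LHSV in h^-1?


LHSV = volumetric feed rate / catalyst volume
= 2660 L/h / 173 L
= 15.38 h^-1

15.38 h^-1


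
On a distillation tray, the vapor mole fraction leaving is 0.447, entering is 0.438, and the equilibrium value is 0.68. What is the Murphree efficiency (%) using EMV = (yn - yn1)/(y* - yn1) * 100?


Murphree vapor efficiency: EMV = (y_n - y_(n-1)) / (y*_n - y_(n-1)) * 100
EMV = (0.447 - 0.438) / (0.68 - 0.438) * 100 = 0.009 / 0.242 * 100 = 3.719

3.719 %


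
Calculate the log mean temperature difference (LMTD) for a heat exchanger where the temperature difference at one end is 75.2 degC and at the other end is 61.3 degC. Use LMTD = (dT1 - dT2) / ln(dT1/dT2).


LMTD = (dT1 - dT2) / ln(dT1/dT2)
= (75.2 - 61.3) / ln(75.2 / 61.3) = 13.9 / 0.204371 = 68.01

68.01 degC


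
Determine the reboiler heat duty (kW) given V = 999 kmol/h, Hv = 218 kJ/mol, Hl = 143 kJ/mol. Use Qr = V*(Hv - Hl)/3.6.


Qr = 999 * (218 - 143) / 3.6 = 999 * 75 / 3.6 = 20810

20810 kW


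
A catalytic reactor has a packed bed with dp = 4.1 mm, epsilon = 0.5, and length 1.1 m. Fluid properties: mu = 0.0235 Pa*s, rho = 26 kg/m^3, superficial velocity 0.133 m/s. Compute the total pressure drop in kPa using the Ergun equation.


dp = 4.1 mm = 0.0041 m
Viscous term = 150*0.0235*0.133*(1-0.5)^2 / (0.0041^2*0.5^3) = 55779.3
Inertial term = 1.75*26*0.133^2*(1-0.5) / (0.0041*0.5^3) = 785.219
dP/L = 55779.3 + 785.219 = 56564.5 Pa/m
dP = 56564.5 * 1.1 / 1000 = 62.22 kPa

62.22 kPa


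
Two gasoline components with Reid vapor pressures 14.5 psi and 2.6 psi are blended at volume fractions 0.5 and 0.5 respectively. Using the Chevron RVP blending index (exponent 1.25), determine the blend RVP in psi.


Chevron index: RVP_blend = (sum xi*RVPi^1.25)^(1/1.25)
RVP^1.25 terms: 0.5 * 14.5^1.25 + 0.5 * 2.6^1.25 = 15.7983
RVP_blend = 15.7983^(1/1.25) = 9.097

9.097 psi


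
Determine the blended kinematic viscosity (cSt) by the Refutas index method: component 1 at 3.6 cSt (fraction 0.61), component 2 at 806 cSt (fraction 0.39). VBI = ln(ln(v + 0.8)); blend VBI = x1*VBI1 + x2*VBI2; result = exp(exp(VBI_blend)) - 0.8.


Refutas method: VBN_i = 14.534*ln(ln(visc_i + 0.8)) + 10.975, blended linearly by mass fraction; since VBN is linear in VBI_i = ln(ln(visc_i + 0.8)) and the fractions sum to 1, blend VBI directly: visc = exp(exp(VBI_blend)) - 0.8
VBI_1 = ln(ln(3.6 + 0.8)) = 0.393126
VBI_2 = ln(ln(806 + 0.8)) = 1.90107
VBI_blend = 0.61 * 0.393126 + 0.39 * 1.90107 = 0.981224
visc_blend = exp(exp(0.981224)) - 0.8 = 13.61

13.61 cSt


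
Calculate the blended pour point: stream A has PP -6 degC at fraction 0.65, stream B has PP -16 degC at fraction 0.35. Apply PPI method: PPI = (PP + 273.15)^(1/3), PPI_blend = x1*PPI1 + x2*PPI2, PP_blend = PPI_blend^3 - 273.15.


PPI_1 = (-6 + 273.15)^(1/3) = 6.440482
PPI_2 = (-16 + 273.15)^(1/3) = 6.359098
PPI_blend = 0.65 * 6.440482 + 0.35 * 6.359098 = 6.411998
PP_blend = 6.411998^3 - 273.15 = 263.6211 - 273.15 = -9.53

-9.53 degC


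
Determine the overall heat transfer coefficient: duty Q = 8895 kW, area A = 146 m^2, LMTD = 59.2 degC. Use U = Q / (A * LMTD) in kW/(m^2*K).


From Q = U*A*LMTD, U = Q / (A * LMTD)
U = 8895 / (146 * 59.2) = 8895 / 8643.2 = 1.029

1.029 kW/(m^2*K)


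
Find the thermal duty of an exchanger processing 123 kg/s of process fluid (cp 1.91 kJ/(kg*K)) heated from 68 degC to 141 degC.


Q = m_dot * cp * delta_T
delta_T = 141 - 68 = 73 K
Q = 123 * 1.91 * 73
= 234.93 * 73
= 17149.89 kW

17149.89 kW


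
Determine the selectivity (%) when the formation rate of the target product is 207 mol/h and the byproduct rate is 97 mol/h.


Selectivity = desired / (desired + undesired) * 100
Total products = 207 + 97 = 304 mol/h
S = 207 / 304 * 100
= 0.6809 * 100
= 68.09 %

68.09 %


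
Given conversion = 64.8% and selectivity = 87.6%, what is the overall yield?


Overall yield = conversion (%) * selectivity (%) / 100
Conversion = 64.8%, Selectivity = 87.6%
Y = 64.8 * 87.6 / 100
= 56.7648 %

56.7648 %
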